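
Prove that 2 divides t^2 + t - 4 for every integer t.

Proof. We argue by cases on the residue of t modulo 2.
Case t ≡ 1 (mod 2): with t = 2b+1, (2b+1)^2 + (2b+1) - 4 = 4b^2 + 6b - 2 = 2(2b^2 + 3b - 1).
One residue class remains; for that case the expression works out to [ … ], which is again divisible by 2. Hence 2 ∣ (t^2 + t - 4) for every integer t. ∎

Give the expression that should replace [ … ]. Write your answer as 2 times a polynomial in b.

2(2b^2 + b - 2)

The residues treated are {1}, so the missing case is t ≡ 0 (mod 2); write t = 2b.
Then (2b)^2 + (2b) - 4 = 4b^2 + 2b - 4 = 2(2b^2 + b - 2).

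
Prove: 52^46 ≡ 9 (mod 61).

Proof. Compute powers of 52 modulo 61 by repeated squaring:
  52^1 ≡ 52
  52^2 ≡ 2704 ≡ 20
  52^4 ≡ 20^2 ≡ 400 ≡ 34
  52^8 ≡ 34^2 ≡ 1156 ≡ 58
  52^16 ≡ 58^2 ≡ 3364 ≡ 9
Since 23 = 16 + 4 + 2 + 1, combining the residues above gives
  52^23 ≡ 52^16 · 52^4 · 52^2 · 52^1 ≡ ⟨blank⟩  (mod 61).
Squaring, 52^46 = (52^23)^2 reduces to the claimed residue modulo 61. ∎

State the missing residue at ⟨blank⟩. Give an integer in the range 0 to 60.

3

Multiply the listed residues: 9 · 34 · 20 · 52 = 306 → 6120 → 318240.
Reducing modulo 61: 318240 = 5217·61 + 3, so 52^23 ≡ 3.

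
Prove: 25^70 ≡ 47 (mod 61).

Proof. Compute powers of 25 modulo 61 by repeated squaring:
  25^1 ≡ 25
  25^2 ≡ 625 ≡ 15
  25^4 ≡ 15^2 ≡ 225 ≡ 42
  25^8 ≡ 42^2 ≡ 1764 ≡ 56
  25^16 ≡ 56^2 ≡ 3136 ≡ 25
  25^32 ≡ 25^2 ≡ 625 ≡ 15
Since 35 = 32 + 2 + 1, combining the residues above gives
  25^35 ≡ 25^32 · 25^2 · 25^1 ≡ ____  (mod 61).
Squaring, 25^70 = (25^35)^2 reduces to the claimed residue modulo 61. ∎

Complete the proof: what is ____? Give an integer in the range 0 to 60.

25^32 · 25^2 · 25^1 ≡ 15 · 15 · 25 = 5625.
5625 mod 61 = 13, so 25^35 ≡ 13 (mod 61).

13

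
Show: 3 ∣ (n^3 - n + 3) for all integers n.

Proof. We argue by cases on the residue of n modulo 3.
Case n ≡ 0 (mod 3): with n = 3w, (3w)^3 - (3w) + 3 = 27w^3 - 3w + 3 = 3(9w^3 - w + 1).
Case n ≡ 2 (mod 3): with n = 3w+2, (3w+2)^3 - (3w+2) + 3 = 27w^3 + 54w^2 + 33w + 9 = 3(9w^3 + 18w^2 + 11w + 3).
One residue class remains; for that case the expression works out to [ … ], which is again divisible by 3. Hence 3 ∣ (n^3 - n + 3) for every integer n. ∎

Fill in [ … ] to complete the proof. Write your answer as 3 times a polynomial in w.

3(9w^3 + 9w^2 + 2w + 1)

Only n ≡ 1 (mod 3) is unaccounted for. Put n = 3w+1:
(3w+1)^3 - (3w+1) + 3 expands to 27w^3 + 27w^2 + 6w + 3,
and factoring out 3 leaves 3(9w^3 + 9w^2 + 2w + 1).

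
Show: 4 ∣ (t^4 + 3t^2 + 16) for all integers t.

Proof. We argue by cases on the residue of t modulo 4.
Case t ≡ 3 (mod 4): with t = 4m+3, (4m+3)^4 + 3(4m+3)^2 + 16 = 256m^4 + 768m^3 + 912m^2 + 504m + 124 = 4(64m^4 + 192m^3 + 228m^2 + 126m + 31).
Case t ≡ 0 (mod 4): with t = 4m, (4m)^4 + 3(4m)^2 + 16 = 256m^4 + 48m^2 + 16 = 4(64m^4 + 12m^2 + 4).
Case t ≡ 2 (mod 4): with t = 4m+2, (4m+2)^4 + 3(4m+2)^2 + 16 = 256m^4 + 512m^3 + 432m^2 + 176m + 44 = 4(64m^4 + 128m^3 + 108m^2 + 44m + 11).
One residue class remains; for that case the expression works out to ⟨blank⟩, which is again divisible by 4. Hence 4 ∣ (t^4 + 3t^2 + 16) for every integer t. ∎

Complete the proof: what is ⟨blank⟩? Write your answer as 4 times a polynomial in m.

The residues treated are {3, 0, 2}, so the missing case is t ≡ 1 (mod 4); write t = 4m+1.
Then (4m+1)^4 + 3(4m+1)^2 + 16 = 256m^4 + 256m^3 + 144m^2 + 40m + 20 = 4(64m^4 + 64m^3 + 36m^2 + 10m + 5).

4(64m^4 + 64m^3 + 36m^2 + 10m + 5)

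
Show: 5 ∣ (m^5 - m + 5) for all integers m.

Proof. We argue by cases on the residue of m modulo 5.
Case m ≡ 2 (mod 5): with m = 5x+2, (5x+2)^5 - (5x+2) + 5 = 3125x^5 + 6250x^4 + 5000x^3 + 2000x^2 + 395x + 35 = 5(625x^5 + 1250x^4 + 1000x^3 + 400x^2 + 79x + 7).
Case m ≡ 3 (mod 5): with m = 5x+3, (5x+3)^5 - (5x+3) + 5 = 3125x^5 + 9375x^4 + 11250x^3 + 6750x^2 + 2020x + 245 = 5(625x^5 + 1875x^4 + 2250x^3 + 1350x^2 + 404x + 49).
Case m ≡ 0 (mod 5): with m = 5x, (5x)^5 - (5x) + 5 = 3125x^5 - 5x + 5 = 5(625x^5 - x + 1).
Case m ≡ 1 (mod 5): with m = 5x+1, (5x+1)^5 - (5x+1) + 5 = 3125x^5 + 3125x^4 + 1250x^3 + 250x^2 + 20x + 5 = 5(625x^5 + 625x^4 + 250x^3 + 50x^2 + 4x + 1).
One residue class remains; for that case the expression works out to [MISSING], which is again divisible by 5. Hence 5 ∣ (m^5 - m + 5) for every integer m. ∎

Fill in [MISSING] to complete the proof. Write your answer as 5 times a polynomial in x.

Only m ≡ 4 (mod 5) is unaccounted for. Put m = 5x+4:
(5x+4)^5 - (5x+4) + 5 expands to 3125x^5 + 12500x^4 + 20000x^3 + 16000x^2 + 6395x + 1025,
and factoring out 5 leaves 5(625x^5 + 2500x^4 + 4000x^3 + 3200x^2 + 1279x + 205).

5(625x^5 + 2500x^4 + 4000x^3 + 3200x^2 + 1279x + 205)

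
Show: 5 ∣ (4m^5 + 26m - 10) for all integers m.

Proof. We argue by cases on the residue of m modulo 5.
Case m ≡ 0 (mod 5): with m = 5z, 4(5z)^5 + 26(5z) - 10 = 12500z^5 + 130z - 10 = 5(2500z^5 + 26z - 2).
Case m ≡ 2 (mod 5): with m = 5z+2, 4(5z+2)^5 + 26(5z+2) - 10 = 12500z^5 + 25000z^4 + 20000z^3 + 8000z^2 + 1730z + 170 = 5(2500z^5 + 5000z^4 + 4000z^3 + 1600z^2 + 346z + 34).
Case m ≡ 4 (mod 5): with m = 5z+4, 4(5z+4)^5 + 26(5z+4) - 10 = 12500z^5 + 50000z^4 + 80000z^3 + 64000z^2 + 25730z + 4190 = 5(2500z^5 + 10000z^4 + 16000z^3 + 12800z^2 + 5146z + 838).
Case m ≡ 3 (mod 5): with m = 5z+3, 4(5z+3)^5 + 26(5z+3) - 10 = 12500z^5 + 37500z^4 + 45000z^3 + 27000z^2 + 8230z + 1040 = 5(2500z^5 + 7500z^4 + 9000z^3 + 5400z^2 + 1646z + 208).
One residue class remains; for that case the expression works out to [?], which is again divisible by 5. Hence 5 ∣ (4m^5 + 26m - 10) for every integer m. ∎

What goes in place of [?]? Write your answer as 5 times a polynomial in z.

5(2500z^5 + 2500z^4 + 1000z^3 + 200z^2 + 46z + 4)

Only m ≡ 1 (mod 5) is unaccounted for. Put m = 5z+1:
4(5z+1)^5 + 26(5z+1) - 10 expands to 12500z^5 + 12500z^4 + 5000z^3 + 1000z^2 + 230z + 20,
and factoring out 5 leaves 5(2500z^5 + 2500z^4 + 1000z^3 + 200z^2 + 46z + 4).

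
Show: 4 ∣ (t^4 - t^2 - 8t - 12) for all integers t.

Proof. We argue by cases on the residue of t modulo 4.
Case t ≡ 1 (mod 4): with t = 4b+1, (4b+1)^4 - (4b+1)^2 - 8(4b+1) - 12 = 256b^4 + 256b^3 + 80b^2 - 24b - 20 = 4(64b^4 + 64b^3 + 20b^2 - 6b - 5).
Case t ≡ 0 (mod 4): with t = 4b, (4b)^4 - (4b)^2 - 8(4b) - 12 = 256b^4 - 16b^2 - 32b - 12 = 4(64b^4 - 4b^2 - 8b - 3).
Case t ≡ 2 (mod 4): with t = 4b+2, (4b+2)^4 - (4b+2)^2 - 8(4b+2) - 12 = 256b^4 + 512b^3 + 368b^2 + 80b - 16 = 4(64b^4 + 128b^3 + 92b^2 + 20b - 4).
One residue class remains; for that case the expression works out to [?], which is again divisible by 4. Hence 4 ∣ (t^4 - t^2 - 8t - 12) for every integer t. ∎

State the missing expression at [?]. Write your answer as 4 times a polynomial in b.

The residues treated are {1, 0, 2}, so the missing case is t ≡ 3 (mod 4); write t = 4b+3.
Then (4b+3)^4 - (4b+3)^2 - 8(4b+3) - 12 = 256b^4 + 768b^3 + 848b^2 + 376b + 36 = 4(64b^4 + 192b^3 + 212b^2 + 94b + 9).

4(64b^4 + 192b^3 + 212b^2 + 94b + 9)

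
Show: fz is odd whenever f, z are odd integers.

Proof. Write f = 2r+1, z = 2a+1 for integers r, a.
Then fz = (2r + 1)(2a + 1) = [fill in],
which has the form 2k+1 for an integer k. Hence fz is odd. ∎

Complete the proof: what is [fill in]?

Expanding: (2r + 1)(2a + 1) = 4ar + 2a + 2r + 1.
Every term except the constant is even, so this is 2(2ar + a + r) + 1,
and 2ar + a + r ∈ ℤ gives the required form.

2(2ar + a + r) + 1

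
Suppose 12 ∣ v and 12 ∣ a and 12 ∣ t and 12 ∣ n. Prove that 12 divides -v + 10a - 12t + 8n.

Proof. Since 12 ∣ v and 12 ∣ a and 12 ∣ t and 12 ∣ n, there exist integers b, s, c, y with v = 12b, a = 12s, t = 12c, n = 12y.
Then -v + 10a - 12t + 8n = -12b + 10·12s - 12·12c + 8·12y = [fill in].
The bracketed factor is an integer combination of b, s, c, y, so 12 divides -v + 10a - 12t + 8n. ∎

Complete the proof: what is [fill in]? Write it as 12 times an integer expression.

Pull the common 12 out of every term: -12b + 10·12s - 12·12c + 8·12y = 12(-b - 12c + 10s + 8y).
-b - 12c + 10s + 8y is an integer, which exhibits the divisibility.

12(-b - 12c + 10s + 8y)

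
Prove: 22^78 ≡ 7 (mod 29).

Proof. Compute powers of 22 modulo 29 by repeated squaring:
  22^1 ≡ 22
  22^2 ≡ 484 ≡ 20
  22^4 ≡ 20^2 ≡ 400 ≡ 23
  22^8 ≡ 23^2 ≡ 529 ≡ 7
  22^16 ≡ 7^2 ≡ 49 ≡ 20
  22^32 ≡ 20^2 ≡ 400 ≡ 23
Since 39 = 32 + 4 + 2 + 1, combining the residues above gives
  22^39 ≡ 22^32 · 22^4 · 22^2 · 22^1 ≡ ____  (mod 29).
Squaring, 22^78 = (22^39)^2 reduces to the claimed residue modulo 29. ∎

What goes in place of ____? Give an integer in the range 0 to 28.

Multiply the listed residues: 23 · 23 · 20 · 22 = 529 → 10580 → 232760.
Reducing modulo 29: 232760 = 8026·29 + 6, so 22^39 ≡ 6.

6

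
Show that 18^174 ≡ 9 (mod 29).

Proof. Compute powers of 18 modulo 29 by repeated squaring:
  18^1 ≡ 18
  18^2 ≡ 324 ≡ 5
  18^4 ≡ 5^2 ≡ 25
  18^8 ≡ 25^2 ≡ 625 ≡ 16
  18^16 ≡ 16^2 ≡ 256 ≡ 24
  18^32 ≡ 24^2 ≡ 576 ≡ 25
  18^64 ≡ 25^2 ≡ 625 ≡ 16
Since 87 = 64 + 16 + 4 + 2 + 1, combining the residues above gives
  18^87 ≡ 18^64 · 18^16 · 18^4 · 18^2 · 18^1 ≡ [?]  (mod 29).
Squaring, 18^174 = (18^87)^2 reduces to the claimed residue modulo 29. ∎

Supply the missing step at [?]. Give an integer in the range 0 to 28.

18^64 · 18^16 · 18^4 · 18^2 · 18^1 ≡ 16 · 24 · 25 · 5 · 18 = 864000.
864000 mod 29 = 3, so 18^87 ≡ 3 (mod 29).

3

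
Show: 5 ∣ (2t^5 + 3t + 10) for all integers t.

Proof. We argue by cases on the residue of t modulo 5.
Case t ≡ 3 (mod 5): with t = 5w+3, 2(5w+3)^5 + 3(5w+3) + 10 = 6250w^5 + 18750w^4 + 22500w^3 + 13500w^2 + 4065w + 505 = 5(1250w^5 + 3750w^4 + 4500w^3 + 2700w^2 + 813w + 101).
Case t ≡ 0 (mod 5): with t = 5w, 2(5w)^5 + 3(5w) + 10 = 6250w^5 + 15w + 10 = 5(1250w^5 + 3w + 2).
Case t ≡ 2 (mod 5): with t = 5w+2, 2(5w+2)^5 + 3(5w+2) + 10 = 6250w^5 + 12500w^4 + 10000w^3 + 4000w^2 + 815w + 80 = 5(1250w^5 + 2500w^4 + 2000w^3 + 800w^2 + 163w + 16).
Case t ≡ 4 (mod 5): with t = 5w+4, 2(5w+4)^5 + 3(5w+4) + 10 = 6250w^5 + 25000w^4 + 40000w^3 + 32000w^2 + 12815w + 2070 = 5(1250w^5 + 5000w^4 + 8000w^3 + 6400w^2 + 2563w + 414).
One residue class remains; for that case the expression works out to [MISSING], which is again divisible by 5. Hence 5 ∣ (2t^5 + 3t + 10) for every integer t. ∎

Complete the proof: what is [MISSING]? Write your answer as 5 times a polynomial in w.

5(1250w^5 + 1250w^4 + 500w^3 + 100w^2 + 13w + 3)

The residues treated are {3, 0, 2, 4}, so the missing case is t ≡ 1 (mod 5); write t = 5w+1.
Then 2(5w+1)^5 + 3(5w+1) + 10 = 6250w^5 + 6250w^4 + 2500w^3 + 500w^2 + 65w + 15 = 5(1250w^5 + 1250w^4 + 500w^3 + 100w^2 + 13w + 3).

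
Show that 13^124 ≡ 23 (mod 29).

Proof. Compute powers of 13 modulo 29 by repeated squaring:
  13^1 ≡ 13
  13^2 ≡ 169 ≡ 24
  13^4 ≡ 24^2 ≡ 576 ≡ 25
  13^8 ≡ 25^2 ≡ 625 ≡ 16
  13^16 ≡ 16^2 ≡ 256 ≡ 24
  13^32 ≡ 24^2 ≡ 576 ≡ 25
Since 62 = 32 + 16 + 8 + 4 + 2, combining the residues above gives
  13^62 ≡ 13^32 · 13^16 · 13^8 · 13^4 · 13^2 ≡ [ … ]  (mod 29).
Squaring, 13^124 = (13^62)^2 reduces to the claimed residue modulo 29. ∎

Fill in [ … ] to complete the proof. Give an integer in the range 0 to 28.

20

Multiply the listed residues: 25 · 24 · 16 · 25 · 24 = 600 → 9600 → 240000 → 5760000.
Reducing modulo 29: 5760000 = 198620·29 + 20, so 13^62 ≡ 20.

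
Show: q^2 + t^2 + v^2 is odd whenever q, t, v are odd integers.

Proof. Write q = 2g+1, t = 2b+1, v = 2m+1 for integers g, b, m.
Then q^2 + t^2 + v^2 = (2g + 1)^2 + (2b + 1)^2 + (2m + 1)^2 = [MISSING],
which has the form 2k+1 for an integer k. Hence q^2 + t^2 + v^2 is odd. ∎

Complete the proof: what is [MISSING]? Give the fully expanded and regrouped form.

2(2b^2 + 2b + 2g^2 + 2g + 2m^2 + 2m + 1) + 1

(2g + 1)^2 + (2b + 1)^2 + (2m + 1)^2 = 4b^2 + 4b + 4g^2 + 4g + 4m^2 + 4m + 3
= 2(2b^2 + 2b + 2g^2 + 2g + 2m^2 + 2m + 1) + 1.
Since 2b^2 + 2b + 2g^2 + 2g + 2m^2 + 2m + 1 is an integer, the sum of squares is of the form 2k+1 for an integer k.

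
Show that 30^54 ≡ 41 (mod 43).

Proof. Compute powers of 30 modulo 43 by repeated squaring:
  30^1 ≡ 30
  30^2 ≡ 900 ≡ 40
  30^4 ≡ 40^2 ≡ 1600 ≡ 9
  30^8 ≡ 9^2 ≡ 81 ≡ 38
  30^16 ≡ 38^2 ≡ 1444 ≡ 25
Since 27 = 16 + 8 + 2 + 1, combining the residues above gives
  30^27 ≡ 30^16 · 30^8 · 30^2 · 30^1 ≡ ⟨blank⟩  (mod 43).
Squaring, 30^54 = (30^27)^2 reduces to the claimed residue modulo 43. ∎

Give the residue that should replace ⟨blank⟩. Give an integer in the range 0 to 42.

27

Multiply the listed residues: 25 · 38 · 40 · 30 = 950 → 38000 → 1140000.
Reducing modulo 43: 1140000 = 26511·43 + 27, so 30^27 ≡ 27.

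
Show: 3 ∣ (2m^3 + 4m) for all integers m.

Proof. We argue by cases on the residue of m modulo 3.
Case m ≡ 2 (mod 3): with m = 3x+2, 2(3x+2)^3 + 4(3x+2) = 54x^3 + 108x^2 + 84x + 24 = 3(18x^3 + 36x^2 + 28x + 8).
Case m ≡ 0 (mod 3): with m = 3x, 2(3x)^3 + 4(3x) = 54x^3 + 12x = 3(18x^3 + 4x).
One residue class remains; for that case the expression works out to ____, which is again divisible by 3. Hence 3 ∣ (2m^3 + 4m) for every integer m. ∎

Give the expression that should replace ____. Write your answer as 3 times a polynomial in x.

3(18x^3 + 18x^2 + 10x + 2)

Only m ≡ 1 (mod 3) is unaccounted for. Put m = 3x+1:
2(3x+1)^3 + 4(3x+1) expands to 54x^3 + 54x^2 + 30x + 6,
and factoring out 3 leaves 3(18x^3 + 18x^2 + 10x + 2).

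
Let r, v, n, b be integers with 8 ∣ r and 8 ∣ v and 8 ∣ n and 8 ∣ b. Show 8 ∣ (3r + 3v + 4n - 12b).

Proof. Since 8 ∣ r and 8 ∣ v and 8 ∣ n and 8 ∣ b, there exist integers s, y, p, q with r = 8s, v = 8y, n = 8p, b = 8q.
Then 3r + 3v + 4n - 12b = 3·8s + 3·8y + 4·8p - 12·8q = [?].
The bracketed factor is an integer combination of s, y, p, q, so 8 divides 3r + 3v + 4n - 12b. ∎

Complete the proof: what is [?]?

8(4p - 12q + 3s + 3y)

Pull the common 8 out of every term: 3·8s + 3·8y + 4·8p - 12·8q = 8(4p - 12q + 3s + 3y).
4p - 12q + 3s + 3y is an integer, which exhibits the divisibility.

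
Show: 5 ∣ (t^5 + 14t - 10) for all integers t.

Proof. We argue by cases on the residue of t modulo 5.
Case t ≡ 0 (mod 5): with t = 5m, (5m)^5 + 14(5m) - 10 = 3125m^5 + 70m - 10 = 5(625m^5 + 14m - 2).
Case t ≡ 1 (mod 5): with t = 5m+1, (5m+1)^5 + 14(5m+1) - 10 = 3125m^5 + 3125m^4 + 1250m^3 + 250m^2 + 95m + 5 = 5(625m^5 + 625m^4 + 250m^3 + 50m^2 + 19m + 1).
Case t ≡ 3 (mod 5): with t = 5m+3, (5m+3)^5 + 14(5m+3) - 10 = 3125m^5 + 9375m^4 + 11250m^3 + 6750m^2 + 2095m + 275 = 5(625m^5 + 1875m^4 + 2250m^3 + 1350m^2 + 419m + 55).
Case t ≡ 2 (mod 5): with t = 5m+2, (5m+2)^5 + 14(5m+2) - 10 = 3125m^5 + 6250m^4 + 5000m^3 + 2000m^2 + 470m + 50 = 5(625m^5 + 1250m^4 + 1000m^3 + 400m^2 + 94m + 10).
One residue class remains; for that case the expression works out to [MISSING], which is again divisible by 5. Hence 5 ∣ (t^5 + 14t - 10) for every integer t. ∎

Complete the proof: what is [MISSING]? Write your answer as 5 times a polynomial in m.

Only t ≡ 4 (mod 5) is unaccounted for. Put t = 5m+4:
(5m+4)^5 + 14(5m+4) - 10 expands to 3125m^5 + 12500m^4 + 20000m^3 + 16000m^2 + 6470m + 1070,
and factoring out 5 leaves 5(625m^5 + 2500m^4 + 4000m^3 + 3200m^2 + 1294m + 214).

5(625m^5 + 2500m^4 + 4000m^3 + 3200m^2 + 1294m + 214)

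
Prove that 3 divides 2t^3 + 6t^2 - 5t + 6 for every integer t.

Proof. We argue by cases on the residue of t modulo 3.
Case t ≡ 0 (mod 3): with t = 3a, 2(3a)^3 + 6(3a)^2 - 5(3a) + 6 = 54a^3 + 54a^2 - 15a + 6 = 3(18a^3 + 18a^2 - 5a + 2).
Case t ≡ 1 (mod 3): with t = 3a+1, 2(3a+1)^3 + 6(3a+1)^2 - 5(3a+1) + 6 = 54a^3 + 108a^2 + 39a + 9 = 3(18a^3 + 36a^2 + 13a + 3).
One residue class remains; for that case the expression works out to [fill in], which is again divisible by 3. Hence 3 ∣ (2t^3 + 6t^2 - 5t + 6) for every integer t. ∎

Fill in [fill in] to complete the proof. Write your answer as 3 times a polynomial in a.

3(18a^3 + 54a^2 + 43a + 12)

The residues treated are {0, 1}, so the missing case is t ≡ 2 (mod 3); write t = 3a+2.
Then 2(3a+2)^3 + 6(3a+2)^2 - 5(3a+2) + 6 = 54a^3 + 162a^2 + 129a + 36 = 3(18a^3 + 54a^2 + 43a + 12).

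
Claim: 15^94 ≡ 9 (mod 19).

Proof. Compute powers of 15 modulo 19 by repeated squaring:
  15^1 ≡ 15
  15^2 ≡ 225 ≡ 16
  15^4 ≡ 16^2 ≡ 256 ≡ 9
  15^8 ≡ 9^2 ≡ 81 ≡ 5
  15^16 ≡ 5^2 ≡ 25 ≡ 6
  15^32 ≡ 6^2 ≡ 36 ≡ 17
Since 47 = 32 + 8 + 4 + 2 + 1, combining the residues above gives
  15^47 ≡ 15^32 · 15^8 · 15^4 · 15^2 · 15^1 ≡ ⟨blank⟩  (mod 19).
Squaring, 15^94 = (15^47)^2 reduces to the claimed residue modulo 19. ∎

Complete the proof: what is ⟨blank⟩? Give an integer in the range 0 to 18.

Multiply the listed residues: 17 · 5 · 9 · 16 · 15 = 85 → 765 → 12240 → 183600.
Reducing modulo 19: 183600 = 9663·19 + 3, so 15^47 ≡ 3.

3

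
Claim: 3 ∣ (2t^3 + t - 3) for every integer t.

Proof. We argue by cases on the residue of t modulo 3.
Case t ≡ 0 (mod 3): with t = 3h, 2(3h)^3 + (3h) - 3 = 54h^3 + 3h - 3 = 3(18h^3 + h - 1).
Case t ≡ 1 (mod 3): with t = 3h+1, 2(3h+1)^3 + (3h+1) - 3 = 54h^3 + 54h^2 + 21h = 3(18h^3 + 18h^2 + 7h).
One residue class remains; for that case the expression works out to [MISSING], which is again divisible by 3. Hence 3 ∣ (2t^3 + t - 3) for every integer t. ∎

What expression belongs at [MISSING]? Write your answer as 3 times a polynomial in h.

3(18h^3 + 36h^2 + 25h + 5)

The residues treated are {0, 1}, so the missing case is t ≡ 2 (mod 3); write t = 3h+2.
Then 2(3h+2)^3 + (3h+2) - 3 = 54h^3 + 108h^2 + 75h + 15 = 3(18h^3 + 36h^2 + 25h + 5).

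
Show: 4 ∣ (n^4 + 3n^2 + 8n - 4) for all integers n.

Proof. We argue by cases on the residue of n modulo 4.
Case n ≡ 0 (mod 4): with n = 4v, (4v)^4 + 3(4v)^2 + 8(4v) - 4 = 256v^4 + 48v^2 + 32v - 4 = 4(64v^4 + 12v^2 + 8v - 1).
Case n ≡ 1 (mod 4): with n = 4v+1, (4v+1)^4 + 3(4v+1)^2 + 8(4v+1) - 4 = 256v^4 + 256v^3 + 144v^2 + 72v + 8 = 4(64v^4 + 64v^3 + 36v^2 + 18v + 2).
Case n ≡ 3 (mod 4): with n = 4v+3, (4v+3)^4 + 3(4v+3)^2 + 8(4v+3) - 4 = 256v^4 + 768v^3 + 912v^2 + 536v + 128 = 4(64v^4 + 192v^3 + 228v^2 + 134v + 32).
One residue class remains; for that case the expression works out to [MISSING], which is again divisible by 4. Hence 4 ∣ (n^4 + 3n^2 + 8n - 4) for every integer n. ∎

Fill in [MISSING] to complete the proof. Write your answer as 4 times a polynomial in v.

The residues treated are {0, 1, 3}, so the missing case is n ≡ 2 (mod 4); write n = 4v+2.
Then (4v+2)^4 + 3(4v+2)^2 + 8(4v+2) - 4 = 256v^4 + 512v^3 + 432v^2 + 208v + 40 = 4(64v^4 + 128v^3 + 108v^2 + 52v + 10).

4(64v^4 + 128v^3 + 108v^2 + 52v + 10)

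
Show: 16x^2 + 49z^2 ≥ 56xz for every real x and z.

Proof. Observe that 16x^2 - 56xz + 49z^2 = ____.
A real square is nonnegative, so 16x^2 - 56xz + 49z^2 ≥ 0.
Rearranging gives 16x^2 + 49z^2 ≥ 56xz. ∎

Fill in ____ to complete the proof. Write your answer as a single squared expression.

(4x - 7z)^2

The leading and trailing coefficients are 4^2 and 7^2, and 56 = 2·4·7, so the trinomial is (4x - 7z)^2.
Hence 16x^2 - 56xz + 49z^2 ≥ 0.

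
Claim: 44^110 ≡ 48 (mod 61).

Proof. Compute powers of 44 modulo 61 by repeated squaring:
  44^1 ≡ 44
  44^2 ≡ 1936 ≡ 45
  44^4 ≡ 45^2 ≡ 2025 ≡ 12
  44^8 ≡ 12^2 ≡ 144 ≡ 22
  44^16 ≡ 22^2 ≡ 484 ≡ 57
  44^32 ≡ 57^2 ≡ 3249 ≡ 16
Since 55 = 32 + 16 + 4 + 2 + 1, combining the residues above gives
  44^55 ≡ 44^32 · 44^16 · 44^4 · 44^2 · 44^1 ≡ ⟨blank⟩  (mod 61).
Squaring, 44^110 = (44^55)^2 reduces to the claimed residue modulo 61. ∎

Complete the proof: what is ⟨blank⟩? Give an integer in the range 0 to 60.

29

Multiply the listed residues: 16 · 57 · 12 · 45 · 44 = 912 → 10944 → 492480 → 21669120.
Reducing modulo 61: 21669120 = 355231·61 + 29, so 44^55 ≡ 29.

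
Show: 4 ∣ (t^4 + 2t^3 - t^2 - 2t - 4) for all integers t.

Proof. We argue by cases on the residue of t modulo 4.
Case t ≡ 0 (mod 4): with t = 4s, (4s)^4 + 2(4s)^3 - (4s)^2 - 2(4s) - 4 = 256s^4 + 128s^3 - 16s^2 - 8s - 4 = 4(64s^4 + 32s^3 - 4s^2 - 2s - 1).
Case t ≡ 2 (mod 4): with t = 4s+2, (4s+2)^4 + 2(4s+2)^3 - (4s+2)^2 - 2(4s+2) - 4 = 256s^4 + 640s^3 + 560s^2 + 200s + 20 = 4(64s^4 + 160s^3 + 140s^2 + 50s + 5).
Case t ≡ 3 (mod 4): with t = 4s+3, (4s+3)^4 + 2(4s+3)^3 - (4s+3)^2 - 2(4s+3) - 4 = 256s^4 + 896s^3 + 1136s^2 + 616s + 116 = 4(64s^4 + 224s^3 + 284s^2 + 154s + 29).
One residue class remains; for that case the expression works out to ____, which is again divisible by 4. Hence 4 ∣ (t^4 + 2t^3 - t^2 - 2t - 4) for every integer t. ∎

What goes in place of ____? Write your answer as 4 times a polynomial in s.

4(64s^4 + 96s^3 + 44s^2 + 6s - 1)

The residues treated are {0, 2, 3}, so the missing case is t ≡ 1 (mod 4); write t = 4s+1.
Then (4s+1)^4 + 2(4s+1)^3 - (4s+1)^2 - 2(4s+1) - 4 = 256s^4 + 384s^3 + 176s^2 + 24s - 4 = 4(64s^4 + 96s^3 + 44s^2 + 6s - 1).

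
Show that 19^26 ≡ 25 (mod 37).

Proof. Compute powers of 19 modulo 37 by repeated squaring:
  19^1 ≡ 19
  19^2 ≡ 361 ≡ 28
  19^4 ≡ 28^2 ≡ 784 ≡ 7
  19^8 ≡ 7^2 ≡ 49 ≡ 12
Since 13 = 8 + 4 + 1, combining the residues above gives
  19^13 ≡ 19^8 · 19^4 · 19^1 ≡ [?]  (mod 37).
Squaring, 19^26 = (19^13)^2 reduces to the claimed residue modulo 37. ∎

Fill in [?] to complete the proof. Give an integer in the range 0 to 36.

19^8 · 19^4 · 19^1 ≡ 12 · 7 · 19 = 1596.
1596 mod 37 = 5, so 19^13 ≡ 5 (mod 37).

5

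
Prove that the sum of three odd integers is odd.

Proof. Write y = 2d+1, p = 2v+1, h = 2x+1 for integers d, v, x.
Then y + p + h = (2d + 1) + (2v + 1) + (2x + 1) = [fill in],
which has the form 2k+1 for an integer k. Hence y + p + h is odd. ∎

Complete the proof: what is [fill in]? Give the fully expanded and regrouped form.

(2d + 1) + (2v + 1) + (2x + 1) = 2d + 2v + 2x + 3
= 2(d + v + x + 1) + 1.
Since d + v + x + 1 is an integer, the sum is of the form 2k+1 for an integer k.

2(d + v + x + 1) + 1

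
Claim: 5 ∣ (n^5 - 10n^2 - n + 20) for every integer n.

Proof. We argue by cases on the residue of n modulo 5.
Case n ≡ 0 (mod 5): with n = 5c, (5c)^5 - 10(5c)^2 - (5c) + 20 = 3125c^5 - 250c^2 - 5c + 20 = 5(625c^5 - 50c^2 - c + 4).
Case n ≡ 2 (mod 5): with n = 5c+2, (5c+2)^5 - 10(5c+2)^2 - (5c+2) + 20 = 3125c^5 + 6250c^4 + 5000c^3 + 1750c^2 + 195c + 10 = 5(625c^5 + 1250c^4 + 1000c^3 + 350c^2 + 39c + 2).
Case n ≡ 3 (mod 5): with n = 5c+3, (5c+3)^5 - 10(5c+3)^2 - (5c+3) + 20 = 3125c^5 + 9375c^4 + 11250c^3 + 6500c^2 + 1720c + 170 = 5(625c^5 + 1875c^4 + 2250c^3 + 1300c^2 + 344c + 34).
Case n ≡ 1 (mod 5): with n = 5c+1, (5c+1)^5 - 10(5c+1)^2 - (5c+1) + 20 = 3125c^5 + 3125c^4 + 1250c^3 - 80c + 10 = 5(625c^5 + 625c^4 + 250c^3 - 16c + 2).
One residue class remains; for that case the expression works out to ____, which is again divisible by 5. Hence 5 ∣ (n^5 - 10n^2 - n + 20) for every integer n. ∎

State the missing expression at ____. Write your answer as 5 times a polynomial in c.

5(625c^5 + 2500c^4 + 4000c^3 + 3150c^2 + 1199c + 176)

Only n ≡ 4 (mod 5) is unaccounted for. Put n = 5c+4:
(5c+4)^5 - 10(5c+4)^2 - (5c+4) + 20 expands to 3125c^5 + 12500c^4 + 20000c^3 + 15750c^2 + 5995c + 880,
and factoring out 5 leaves 5(625c^5 + 2500c^4 + 4000c^3 + 3150c^2 + 1199c + 176).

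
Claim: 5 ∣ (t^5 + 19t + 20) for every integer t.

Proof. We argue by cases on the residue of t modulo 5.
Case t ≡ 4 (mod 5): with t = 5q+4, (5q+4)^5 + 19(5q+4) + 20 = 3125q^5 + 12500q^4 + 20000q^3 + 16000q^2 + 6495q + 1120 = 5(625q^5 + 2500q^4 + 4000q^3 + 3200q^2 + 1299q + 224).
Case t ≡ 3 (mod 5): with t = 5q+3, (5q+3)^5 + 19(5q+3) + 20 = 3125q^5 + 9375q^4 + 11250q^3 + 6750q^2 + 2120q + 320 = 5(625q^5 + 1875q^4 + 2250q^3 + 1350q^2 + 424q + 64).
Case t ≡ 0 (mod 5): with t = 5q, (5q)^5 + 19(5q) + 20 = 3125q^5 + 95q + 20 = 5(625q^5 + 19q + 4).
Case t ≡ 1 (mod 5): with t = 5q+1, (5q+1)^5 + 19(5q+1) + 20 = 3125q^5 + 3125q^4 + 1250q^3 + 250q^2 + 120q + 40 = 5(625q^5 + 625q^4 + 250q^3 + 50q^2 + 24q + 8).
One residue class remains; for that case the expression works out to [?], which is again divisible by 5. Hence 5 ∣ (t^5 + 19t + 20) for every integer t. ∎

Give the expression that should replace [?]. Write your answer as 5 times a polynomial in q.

Only t ≡ 2 (mod 5) is unaccounted for. Put t = 5q+2:
(5q+2)^5 + 19(5q+2) + 20 expands to 3125q^5 + 6250q^4 + 5000q^3 + 2000q^2 + 495q + 90,
and factoring out 5 leaves 5(625q^5 + 1250q^4 + 1000q^3 + 400q^2 + 99q + 18).

5(625q^5 + 1250q^4 + 1000q^3 + 400q^2 + 99q + 18)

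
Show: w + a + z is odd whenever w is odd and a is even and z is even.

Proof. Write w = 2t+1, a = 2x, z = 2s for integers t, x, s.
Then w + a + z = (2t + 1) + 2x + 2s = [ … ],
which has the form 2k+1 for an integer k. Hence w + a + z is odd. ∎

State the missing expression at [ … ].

2(s + t + x) + 1

Expanding: (2t + 1) + 2x + 2s = 2s + 2t + 2x + 1.
Every term except the constant is even, so this is 2(s + t + x) + 1,
and s + t + x ∈ ℤ gives the required form.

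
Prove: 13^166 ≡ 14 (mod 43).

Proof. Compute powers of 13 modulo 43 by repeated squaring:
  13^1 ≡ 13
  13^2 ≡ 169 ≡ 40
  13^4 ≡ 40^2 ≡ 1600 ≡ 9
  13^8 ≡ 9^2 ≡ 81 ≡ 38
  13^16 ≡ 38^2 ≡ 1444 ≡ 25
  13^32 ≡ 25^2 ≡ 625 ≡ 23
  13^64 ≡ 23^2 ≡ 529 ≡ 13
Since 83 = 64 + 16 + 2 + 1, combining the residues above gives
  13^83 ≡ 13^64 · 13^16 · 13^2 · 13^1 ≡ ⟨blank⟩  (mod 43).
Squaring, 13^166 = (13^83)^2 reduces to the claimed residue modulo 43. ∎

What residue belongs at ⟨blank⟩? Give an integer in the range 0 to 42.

10

Multiply the listed residues: 13 · 25 · 40 · 13 = 325 → 13000 → 169000.
Reducing modulo 43: 169000 = 3930·43 + 10, so 13^83 ≡ 10.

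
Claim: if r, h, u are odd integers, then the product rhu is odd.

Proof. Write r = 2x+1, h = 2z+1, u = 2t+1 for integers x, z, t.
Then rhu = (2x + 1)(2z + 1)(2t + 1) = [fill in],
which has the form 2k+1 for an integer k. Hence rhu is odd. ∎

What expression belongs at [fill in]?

2(4txz + 2tx + 2tz + t + 2xz + x + z) + 1

Expanding: (2x + 1)(2z + 1)(2t + 1) = 8txz + 4tx + 4tz + 2t + 4xz + 2x + 2z + 1.
Every term except the constant is even, so this is 2(4txz + 2tx + 2tz + t + 2xz + x + z) + 1,
and 4txz + 2tx + 2tz + t + 2xz + x + z ∈ ℤ gives the required form.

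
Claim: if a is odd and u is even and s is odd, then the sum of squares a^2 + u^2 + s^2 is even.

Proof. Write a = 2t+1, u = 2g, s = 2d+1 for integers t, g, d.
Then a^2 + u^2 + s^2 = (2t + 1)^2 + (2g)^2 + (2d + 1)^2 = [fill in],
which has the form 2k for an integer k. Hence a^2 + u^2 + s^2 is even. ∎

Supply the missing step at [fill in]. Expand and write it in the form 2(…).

2(2d^2 + 2d + 2g^2 + 2t^2 + 2t + 1)

(2t + 1)^2 + (2g)^2 + (2d + 1)^2 = 4d^2 + 4d + 4g^2 + 4t^2 + 4t + 2
= 2(2d^2 + 2d + 2g^2 + 2t^2 + 2t + 1).
Since 2d^2 + 2d + 2g^2 + 2t^2 + 2t + 1 is an integer, the sum of squares is of the form 2k for an integer k.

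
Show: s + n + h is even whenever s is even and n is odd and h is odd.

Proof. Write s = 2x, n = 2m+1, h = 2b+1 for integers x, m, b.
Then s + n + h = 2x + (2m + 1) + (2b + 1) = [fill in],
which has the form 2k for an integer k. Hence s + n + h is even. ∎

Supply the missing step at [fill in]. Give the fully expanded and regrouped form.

2(b + m + x + 1)

2x + (2m + 1) + (2b + 1) = 2b + 2m + 2x + 2
= 2(b + m + x + 1).
Since b + m + x + 1 is an integer, the sum is of the form 2k for an integer k.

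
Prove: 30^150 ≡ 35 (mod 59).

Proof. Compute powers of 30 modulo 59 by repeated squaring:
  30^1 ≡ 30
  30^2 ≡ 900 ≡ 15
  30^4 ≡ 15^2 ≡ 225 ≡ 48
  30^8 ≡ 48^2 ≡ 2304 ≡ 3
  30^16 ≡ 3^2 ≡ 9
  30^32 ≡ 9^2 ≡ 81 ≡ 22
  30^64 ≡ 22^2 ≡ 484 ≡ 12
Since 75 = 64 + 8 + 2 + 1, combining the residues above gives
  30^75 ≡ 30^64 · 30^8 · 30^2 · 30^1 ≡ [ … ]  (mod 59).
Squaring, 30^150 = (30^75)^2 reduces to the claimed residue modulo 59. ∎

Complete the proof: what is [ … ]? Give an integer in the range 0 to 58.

30^64 · 30^8 · 30^2 · 30^1 ≡ 12 · 3 · 15 · 30 = 16200.
16200 mod 59 = 34, so 30^75 ≡ 34 (mod 59).

34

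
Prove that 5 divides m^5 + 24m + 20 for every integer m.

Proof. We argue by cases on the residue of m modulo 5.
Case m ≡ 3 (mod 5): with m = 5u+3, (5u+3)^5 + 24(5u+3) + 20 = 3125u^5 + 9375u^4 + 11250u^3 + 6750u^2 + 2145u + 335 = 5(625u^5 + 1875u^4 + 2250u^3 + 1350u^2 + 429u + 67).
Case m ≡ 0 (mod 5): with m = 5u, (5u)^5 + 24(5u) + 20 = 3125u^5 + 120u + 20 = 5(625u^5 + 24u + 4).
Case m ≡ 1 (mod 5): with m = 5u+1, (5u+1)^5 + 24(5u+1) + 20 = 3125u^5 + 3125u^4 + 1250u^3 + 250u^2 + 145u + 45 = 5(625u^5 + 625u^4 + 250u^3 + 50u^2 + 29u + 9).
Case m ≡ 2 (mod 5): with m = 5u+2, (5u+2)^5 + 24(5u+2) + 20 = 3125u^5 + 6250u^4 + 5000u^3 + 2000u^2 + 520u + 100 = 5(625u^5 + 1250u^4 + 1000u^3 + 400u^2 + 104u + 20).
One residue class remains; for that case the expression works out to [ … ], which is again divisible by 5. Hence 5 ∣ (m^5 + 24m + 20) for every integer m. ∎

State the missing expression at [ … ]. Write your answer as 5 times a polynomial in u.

5(625u^5 + 2500u^4 + 4000u^3 + 3200u^2 + 1304u + 228)

Only m ≡ 4 (mod 5) is unaccounted for. Put m = 5u+4:
(5u+4)^5 + 24(5u+4) + 20 expands to 3125u^5 + 12500u^4 + 20000u^3 + 16000u^2 + 6520u + 1140,
and factoring out 5 leaves 5(625u^5 + 2500u^4 + 4000u^3 + 3200u^2 + 1304u + 228).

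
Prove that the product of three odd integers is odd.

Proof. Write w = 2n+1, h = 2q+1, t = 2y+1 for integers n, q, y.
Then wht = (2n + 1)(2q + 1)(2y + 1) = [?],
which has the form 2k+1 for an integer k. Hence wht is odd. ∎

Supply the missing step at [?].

2(4nqy + 2nq + 2ny + n + 2qy + q + y) + 1

Expanding: (2n + 1)(2q + 1)(2y + 1) = 8nqy + 4nq + 4ny + 2n + 4qy + 2q + 2y + 1.
Every term except the constant is even, so this is 2(4nqy + 2nq + 2ny + n + 2qy + q + y) + 1,
and 4nqy + 2nq + 2ny + n + 2qy + q + y ∈ ℤ gives the required form.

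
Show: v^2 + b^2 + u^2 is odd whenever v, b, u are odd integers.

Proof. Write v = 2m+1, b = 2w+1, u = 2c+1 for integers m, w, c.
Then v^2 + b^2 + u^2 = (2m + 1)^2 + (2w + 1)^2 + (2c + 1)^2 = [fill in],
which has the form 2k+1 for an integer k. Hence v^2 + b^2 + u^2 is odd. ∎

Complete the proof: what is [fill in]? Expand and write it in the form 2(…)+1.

2(2c^2 + 2c + 2m^2 + 2m + 2w^2 + 2w + 1) + 1

(2m + 1)^2 + (2w + 1)^2 + (2c + 1)^2 = 4c^2 + 4c + 4m^2 + 4m + 4w^2 + 4w + 3
= 2(2c^2 + 2c + 2m^2 + 2m + 2w^2 + 2w + 1) + 1.
Since 2c^2 + 2c + 2m^2 + 2m + 2w^2 + 2w + 1 is an integer, the sum of squares is of the form 2k+1 for an integer k.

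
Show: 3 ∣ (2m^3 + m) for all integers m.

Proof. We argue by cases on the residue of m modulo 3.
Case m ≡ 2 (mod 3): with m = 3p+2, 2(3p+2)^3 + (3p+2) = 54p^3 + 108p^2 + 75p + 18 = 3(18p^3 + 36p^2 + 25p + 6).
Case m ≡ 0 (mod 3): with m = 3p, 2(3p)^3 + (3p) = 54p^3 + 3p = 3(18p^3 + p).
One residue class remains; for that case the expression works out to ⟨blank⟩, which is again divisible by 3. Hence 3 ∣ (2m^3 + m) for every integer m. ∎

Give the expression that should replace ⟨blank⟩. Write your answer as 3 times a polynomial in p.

The residues treated are {2, 0}, so the missing case is m ≡ 1 (mod 3); write m = 3p+1.
Then 2(3p+1)^3 + (3p+1) = 54p^3 + 54p^2 + 21p + 3 = 3(18p^3 + 18p^2 + 7p + 1).

3(18p^3 + 18p^2 + 7p + 1)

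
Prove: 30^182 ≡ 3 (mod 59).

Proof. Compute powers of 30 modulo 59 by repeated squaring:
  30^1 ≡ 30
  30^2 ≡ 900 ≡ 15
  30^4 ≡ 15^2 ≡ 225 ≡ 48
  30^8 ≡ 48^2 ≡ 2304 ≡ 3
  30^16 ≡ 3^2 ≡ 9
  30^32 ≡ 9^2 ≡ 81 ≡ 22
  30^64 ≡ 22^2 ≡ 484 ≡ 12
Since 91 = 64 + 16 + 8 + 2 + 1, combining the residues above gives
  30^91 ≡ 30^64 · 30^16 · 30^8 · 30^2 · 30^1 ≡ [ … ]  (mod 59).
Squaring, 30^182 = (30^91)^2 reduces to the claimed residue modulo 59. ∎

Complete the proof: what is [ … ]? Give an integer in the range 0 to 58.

11

30^64 · 30^16 · 30^8 · 30^2 · 30^1 ≡ 12 · 9 · 3 · 15 · 30 = 145800.
145800 mod 59 = 11, so 30^91 ≡ 11 (mod 59).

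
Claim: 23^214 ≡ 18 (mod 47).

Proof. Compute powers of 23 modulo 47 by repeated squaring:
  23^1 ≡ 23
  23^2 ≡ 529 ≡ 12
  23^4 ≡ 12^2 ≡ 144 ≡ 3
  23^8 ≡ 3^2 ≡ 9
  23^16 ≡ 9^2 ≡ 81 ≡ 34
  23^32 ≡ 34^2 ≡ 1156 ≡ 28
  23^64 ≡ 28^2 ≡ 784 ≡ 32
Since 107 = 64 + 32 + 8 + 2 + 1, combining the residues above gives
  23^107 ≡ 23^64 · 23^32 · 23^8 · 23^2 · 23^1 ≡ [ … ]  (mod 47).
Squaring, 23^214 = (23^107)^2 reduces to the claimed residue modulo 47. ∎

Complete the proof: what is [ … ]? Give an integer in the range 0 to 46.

26

23^64 · 23^32 · 23^8 · 23^2 · 23^1 ≡ 32 · 28 · 9 · 12 · 23 = 2225664.
2225664 mod 47 = 26, so 23^107 ≡ 26 (mod 47).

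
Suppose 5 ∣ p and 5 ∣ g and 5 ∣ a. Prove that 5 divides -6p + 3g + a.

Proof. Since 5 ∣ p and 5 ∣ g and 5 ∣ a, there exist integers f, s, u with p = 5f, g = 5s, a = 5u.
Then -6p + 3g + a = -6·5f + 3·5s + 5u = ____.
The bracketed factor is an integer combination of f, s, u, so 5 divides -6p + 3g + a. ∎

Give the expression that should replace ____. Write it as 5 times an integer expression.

Pull the common 5 out of every term: -6·5f + 3·5s + 5u = 5(-6f + 3s + u).
-6f + 3s + u is an integer, which exhibits the divisibility.

5(-6f + 3s + u)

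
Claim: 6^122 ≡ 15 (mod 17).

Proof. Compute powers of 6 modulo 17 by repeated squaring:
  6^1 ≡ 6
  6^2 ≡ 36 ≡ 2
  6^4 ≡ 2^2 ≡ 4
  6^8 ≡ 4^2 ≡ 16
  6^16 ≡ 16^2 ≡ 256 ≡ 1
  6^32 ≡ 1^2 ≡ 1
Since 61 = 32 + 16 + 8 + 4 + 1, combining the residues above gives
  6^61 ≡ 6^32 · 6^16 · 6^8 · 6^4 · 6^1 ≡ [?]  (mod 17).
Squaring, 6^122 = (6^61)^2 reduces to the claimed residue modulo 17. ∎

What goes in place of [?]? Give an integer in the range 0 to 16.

Multiply the listed residues: 1 · 1 · 16 · 4 · 6 = 1 → 16 → 64 → 384.
Reducing modulo 17: 384 = 22·17 + 10, so 6^61 ≡ 10.

10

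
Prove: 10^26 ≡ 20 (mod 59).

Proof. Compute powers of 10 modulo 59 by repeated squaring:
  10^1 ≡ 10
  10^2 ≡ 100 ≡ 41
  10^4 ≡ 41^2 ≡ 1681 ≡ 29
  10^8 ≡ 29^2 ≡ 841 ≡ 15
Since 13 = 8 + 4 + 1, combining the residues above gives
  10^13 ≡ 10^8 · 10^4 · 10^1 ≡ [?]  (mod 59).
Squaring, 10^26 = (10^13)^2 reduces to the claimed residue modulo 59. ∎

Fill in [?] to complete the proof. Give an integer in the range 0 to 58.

10^8 · 10^4 · 10^1 ≡ 15 · 29 · 10 = 4350.
4350 mod 59 = 43, so 10^13 ≡ 43 (mod 59).

43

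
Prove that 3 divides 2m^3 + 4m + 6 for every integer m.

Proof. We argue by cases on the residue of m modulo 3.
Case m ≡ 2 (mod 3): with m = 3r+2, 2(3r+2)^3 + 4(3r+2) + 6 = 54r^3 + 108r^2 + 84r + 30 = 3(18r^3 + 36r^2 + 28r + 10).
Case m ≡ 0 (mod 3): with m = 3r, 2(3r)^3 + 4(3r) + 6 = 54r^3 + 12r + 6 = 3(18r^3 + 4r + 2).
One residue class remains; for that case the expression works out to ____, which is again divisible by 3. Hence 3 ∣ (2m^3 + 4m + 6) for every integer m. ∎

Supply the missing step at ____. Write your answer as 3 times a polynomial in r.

The residues treated are {2, 0}, so the missing case is m ≡ 1 (mod 3); write m = 3r+1.
Then 2(3r+1)^3 + 4(3r+1) + 6 = 54r^3 + 54r^2 + 30r + 12 = 3(18r^3 + 18r^2 + 10r + 4).

3(18r^3 + 18r^2 + 10r + 4)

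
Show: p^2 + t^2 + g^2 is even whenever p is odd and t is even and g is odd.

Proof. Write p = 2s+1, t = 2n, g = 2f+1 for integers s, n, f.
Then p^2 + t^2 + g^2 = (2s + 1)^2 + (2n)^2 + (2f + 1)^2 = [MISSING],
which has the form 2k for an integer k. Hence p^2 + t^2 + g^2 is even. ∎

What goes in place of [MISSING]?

(2s + 1)^2 + (2n)^2 + (2f + 1)^2 = 4f^2 + 4f + 4n^2 + 4s^2 + 4s + 2
= 2(2f^2 + 2f + 2n^2 + 2s^2 + 2s + 1).
Since 2f^2 + 2f + 2n^2 + 2s^2 + 2s + 1 is an integer, the sum of squares is of the form 2k for an integer k.

2(2f^2 + 2f + 2n^2 + 2s^2 + 2s + 1)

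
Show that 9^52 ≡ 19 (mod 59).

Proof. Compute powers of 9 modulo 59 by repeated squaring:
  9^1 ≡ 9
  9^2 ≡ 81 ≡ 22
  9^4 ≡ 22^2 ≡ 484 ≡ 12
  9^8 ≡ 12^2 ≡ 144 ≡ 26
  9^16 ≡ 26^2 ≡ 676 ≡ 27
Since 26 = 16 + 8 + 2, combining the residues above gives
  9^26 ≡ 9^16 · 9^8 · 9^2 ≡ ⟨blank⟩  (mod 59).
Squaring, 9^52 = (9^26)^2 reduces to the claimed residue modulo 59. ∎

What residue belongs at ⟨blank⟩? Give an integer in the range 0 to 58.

9^16 · 9^8 · 9^2 ≡ 27 · 26 · 22 = 15444.
15444 mod 59 = 45, so 9^26 ≡ 45 (mod 59).

45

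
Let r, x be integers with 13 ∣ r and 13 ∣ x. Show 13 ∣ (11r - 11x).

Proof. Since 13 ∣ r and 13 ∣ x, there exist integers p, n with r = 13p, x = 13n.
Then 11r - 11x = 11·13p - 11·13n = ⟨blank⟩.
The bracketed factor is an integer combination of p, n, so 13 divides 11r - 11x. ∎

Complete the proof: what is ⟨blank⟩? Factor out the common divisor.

Pull the common 13 out of every term: 11·13p - 11·13n = 13(-11n + 11p).
-11n + 11p is an integer, which exhibits the divisibility.

13(-11n + 11p)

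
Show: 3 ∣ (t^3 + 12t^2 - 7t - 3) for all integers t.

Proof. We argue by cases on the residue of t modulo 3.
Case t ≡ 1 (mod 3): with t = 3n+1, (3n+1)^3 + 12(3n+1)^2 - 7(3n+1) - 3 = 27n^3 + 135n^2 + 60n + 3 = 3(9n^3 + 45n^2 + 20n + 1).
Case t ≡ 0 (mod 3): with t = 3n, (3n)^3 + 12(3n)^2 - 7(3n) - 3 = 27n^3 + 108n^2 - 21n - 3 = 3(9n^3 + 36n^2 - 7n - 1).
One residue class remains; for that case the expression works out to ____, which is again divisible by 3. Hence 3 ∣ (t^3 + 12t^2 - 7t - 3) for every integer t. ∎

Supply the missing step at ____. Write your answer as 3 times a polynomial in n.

3(9n^3 + 54n^2 + 53n + 13)

The residues treated are {1, 0}, so the missing case is t ≡ 2 (mod 3); write t = 3n+2.
Then (3n+2)^3 + 12(3n+2)^2 - 7(3n+2) - 3 = 27n^3 + 162n^2 + 159n + 39 = 3(9n^3 + 54n^2 + 53n + 13).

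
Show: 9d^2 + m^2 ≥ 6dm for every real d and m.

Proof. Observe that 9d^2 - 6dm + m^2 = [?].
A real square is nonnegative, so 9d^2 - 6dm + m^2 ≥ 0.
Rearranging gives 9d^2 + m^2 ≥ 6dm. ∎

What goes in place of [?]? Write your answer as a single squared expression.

(3d - m)^2

The leading and trailing coefficients are 3^2 and 1^2, and 6 = 2·3·1, so the trinomial is (3d - m)^2.
Hence 9d^2 - 6dm + m^2 ≥ 0.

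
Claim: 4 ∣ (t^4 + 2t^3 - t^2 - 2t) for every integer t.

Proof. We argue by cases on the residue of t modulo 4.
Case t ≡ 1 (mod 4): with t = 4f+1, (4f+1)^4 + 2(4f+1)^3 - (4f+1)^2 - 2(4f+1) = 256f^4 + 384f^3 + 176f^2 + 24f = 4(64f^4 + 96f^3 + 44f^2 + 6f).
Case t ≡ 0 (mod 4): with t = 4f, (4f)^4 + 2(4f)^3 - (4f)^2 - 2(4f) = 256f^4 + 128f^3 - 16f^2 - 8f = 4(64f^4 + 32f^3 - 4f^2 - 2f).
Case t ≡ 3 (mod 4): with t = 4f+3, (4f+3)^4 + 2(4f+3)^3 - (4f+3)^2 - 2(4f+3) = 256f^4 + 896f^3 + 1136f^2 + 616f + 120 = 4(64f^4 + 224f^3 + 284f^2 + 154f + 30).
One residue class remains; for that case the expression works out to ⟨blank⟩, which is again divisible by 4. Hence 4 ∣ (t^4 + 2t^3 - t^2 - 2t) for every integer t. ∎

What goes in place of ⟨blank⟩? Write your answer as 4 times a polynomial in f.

4(64f^4 + 160f^3 + 140f^2 + 50f + 6)

The residues treated are {1, 0, 3}, so the missing case is t ≡ 2 (mod 4); write t = 4f+2.
Then (4f+2)^4 + 2(4f+2)^3 - (4f+2)^2 - 2(4f+2) = 256f^4 + 640f^3 + 560f^2 + 200f + 24 = 4(64f^4 + 160f^3 + 140f^2 + 50f + 6).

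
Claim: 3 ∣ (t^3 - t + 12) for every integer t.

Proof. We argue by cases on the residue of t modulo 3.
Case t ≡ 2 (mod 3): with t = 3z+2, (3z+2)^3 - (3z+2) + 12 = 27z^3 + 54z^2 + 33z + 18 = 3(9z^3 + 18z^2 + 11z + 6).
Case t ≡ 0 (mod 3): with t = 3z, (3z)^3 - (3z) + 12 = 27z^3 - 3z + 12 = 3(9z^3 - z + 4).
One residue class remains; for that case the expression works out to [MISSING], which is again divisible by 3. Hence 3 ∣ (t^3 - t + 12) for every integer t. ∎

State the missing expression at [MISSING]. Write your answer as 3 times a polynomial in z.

3(9z^3 + 9z^2 + 2z + 4)

Only t ≡ 1 (mod 3) is unaccounted for. Put t = 3z+1:
(3z+1)^3 - (3z+1) + 12 expands to 27z^3 + 27z^2 + 6z + 12,
and factoring out 3 leaves 3(9z^3 + 9z^2 + 2z + 4).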